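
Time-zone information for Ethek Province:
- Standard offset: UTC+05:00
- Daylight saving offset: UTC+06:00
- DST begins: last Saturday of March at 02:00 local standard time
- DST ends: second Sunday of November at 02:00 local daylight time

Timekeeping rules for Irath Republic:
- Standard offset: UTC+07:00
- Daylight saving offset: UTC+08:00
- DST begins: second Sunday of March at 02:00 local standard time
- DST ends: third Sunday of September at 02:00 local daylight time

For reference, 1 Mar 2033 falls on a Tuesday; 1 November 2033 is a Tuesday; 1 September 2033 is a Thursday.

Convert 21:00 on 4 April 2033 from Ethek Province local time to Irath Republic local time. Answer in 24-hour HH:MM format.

1 March 2033 is a Tuesday, so Saturdays fall on 5, 12, 19, 26; the last is March 26.
1 November 2033 is a Tuesday, so the first Sunday is November 6 and the second is November 13.
4 April 2033 lies within the daylight-saving period (26 March – 13 November), so Ethek Province is on daylight time, UTC+06:00.
21:00 Ethek Province − 6h = 15:00 UTC.
1 March 2033 is a Tuesday, so the first Sunday is March 6 and the second is March 13.
1 September 2033 is a Thursday, so the first Sunday is September 4 and the third is September 18.
At the standard offset (UTC+07:00), 15:00 UTC + 7h = 22:00 Irath Republic standard time.
The standard-time date in Irath Republic, 4 April 2033, lies within the daylight-saving period (13 March – 18 September), so Irath Republic is on daylight time, UTC+08:00.
15:00 UTC + 8h = 23:00 Irath Republic.

23:00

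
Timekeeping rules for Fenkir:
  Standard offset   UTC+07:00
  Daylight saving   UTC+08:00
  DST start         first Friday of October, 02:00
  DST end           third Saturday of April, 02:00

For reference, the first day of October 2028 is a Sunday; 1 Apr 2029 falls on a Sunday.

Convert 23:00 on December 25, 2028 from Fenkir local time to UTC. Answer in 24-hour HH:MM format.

1 October 2028 is a Sunday, so the first Friday is October 6.
1 April 2029 is a Sunday, so the first Saturday is April 7 and the third is April 21.
Daylight saving runs 6 October 2028 – 21 April 2029; December 25, 2028 is inside that window, so Fenkir is at UTC+08:00.
23:00 local − 8h = 15:00 UTC.

15:00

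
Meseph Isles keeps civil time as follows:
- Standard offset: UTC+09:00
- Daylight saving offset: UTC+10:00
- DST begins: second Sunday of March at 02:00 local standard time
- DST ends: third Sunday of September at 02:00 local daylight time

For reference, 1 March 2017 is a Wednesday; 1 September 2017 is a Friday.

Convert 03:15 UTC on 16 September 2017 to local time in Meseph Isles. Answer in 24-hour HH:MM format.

13:15

1 March 2017 is a Wednesday, so the first Sunday is March 5 and the second is March 12.
1 September 2017 is a Friday, so the first Sunday is September 3 and the third is September 17.
At the standard offset (UTC+09:00), 03:15 UTC + 9h = 12:15 Meseph Isles standard time.
Daylight saving runs 12 March – 17 September; the standard-time date in Meseph Isles, 16 September 2017, is inside that window, so Meseph Isles is at UTC+10:00.
03:15 UTC + 10h = 13:15 local.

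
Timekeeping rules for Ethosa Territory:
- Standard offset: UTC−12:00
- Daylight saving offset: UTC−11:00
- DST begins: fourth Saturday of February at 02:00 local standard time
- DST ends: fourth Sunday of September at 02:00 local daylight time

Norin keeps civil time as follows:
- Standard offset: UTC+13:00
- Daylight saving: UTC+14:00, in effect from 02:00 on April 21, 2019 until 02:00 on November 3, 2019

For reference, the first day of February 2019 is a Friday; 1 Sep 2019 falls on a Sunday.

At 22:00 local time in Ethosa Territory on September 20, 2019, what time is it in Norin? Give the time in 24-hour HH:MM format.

23:00

1 February 2019 is a Friday, so the first Saturday is February 2 and the fourth is February 23.
1 September 2019 is a Sunday, so the first Sunday is September 1 and the fourth is September 22.
September 20, 2019 lies within the daylight-saving period (23 February – 22 September), so Ethosa Territory is on daylight time, UTC−11:00.
22:00 Ethosa Territory + 11h = 09:00 UTC (rolling into the next day, 21 September 2019).
At the standard offset (UTC+13:00), 09:00 UTC + 13h = 22:00 Norin standard time.
The standard-time date in Norin, September 21, 2019, falls between 21 April and 3 November, so daylight saving is in effect and Norin is at UTC+14:00.
09:00 UTC + 14h = 23:00 Norin.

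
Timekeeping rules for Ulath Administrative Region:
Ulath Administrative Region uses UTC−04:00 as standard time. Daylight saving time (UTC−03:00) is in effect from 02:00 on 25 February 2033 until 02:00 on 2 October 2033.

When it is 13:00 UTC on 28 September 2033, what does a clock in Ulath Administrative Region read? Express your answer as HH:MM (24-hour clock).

At the standard offset (UTC−04:00), 13:00 UTC − 4h = 09:00 Ulath Administrative Region standard time.
Daylight saving runs 25 February – 2 October; the standard-time date in Ulath Administrative Region, 28 September 2033, is inside that window, so Ulath Administrative Region is at UTC−03:00.
13:00 UTC − 3h = 10:00 local.

10:00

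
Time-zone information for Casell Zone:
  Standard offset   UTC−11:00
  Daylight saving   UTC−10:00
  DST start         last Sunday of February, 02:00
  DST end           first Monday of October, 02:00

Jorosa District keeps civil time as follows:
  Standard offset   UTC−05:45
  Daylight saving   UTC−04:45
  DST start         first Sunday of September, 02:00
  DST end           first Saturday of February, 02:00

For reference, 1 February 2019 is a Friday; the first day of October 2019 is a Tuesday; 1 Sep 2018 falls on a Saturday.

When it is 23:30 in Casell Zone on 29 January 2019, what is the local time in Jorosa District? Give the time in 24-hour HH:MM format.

1 February 2019 is a Friday, so Sundays fall on 3, 10, 17, 24; the last is February 24.
1 October 2019 is a Tuesday, so the first Monday is October 7.
Daylight saving runs 24 February – 7 October; 29 January 2019 is outside that window, so Casell Zone is on standard time at UTC−11:00.
23:30 Casell Zone + 11h = 10:30 UTC (rolling into the next day, 30 January 2019).
1 September 2018 is a Saturday, so the first Sunday is September 2.
1 February 2019 is a Friday, so the first Saturday is February 2.
At the standard offset (UTC−05:45), 10:30 UTC − 5h45m = 04:45 Jorosa District standard time.
The standard-time date in Jorosa District, 30 January 2019, falls between 2 September 2018 and 2 February 2019, so daylight saving is in effect and Jorosa District is at UTC−04:45.
10:30 UTC − 4h45m = 05:45 Jorosa District.

05:45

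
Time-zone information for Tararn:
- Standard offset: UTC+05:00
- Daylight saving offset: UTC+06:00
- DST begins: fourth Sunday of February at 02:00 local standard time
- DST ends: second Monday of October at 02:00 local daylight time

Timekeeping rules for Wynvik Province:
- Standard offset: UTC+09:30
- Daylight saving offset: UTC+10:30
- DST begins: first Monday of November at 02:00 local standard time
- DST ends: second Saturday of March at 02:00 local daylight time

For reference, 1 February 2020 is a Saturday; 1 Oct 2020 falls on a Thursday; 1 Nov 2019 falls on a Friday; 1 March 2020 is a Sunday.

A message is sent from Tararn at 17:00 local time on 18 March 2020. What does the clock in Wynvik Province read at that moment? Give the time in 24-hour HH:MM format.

1 February 2020 is a Saturday, so the first Sunday is February 2 and the fourth is February 23.
1 October 2020 is a Thursday, so the first Monday is October 5 and the second is October 12.
Daylight saving runs 23 February – 12 October; 18 March 2020 is inside that window, so Tararn is at UTC+06:00.
17:00 Tararn − 6h = 11:00 UTC.
1 November 2019 is a Friday, so the first Monday is November 4.
1 March 2020 is a Sunday, so the first Saturday is March 7 and the second is March 14.
At the standard offset (UTC+09:30), 11:00 UTC + 9h30m = 20:30 Wynvik Province standard time.
The standard-time date in Wynvik Province, 18 March 2020, is outside the daylight-saving period (4 November 2019 – 14 March 2020), so Wynvik Province is on standard time, UTC+09:30.
11:00 UTC + 9h30m = 20:30 Wynvik Province.

20:30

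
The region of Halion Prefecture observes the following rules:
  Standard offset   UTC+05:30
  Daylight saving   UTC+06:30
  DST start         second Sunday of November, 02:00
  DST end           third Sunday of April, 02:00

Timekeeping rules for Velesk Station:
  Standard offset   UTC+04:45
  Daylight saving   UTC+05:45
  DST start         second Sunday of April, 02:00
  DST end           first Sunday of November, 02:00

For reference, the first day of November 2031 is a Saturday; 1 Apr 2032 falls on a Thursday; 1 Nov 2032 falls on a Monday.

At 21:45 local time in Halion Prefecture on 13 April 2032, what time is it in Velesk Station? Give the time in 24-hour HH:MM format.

21:00

1 November 2031 is a Saturday, so the first Sunday is November 2 and the second is November 9.
1 April 2032 is a Thursday, so the first Sunday is April 4 and the third is April 18.
13 April 2032 falls between 9 November 2031 and 18 April 2032, so daylight saving is in effect and Halion Prefecture is at UTC+06:30.
21:45 Halion Prefecture − 6h30m = 15:15 UTC.
1 April 2032 is a Thursday, so the first Sunday is April 4 and the second is April 11.
1 November 2032 is a Monday, so the first Sunday is November 7.
At the standard offset (UTC+04:45), 15:15 UTC + 4h45m = 20:00 Velesk Station standard time.
Daylight saving runs 11 April – 7 November; the standard-time date in Velesk Station, 13 April 2032, is inside that window, so Velesk Station is at UTC+05:45.
15:15 UTC + 5h45m = 21:00 Velesk Station.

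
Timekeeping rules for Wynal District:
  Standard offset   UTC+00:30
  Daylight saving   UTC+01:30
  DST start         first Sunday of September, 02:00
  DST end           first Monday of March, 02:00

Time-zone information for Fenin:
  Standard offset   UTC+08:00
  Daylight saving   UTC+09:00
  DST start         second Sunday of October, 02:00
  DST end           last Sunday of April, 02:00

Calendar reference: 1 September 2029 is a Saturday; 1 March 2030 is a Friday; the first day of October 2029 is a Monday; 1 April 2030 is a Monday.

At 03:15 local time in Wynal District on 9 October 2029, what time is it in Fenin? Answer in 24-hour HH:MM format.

1 September 2029 is a Saturday, so the first Sunday is September 2.
1 March 2030 is a Friday, so the first Monday is March 4.
9 October 2029 lies within the daylight-saving period (2 September 2029 – 4 March 2030), so Wynal District is on daylight time, UTC+01:30.
03:15 Wynal District − 1h30m = 01:45 UTC.
1 October 2029 is a Monday, so the first Sunday is October 7 and the second is October 14.
1 April 2030 is a Monday, so Sundays fall on 7, 14, 21, 28; the last is April 28.
At the standard offset (UTC+08:00), 01:45 UTC + 8h = 09:45 Fenin standard time.
The standard-time date in Fenin, 9 October 2029, is outside the daylight-saving period (14 October 2029 – 28 April 2030), so Fenin is on standard time, UTC+08:00.
01:45 UTC + 8h = 09:45 Fenin.

09:45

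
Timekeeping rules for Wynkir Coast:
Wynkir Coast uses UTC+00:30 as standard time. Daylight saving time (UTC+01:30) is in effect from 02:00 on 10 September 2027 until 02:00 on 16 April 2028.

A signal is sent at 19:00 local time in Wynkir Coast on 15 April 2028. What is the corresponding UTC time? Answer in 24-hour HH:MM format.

17:30

Daylight saving runs 10 September 2027 – 16 April 2028; 15 April 2028 is inside that window, so Wynkir Coast is at UTC+01:30.
19:00 local − 1h30m = 17:30 UTC.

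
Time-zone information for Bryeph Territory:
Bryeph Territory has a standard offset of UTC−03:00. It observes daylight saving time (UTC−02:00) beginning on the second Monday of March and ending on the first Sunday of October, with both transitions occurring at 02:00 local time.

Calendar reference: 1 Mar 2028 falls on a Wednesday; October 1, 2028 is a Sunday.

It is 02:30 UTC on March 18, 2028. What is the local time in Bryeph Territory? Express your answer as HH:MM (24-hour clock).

00:30

1 March 2028 is a Wednesday, so the first Monday is March 6 and the second is March 13.
1 October 2028 is a Sunday, so the first Sunday is October 1.
At the standard offset (UTC−03:00), 02:30 UTC − 3h = 23:30 Bryeph Territory standard time (rolling into the previous day, 17 March 2028).
The standard-time date in Bryeph Territory, March 17, 2028, lies within the daylight-saving period (13 March – 1 October), so Bryeph Territory is on daylight time, UTC−02:00.
02:30 UTC − 2h = 00:30 local.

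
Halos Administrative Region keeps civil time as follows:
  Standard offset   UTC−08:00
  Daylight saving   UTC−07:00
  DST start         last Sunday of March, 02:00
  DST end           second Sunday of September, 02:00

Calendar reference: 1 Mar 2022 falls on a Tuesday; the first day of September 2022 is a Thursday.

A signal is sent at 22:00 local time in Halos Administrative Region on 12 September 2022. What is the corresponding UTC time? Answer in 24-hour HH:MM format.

06:00

1 March 2022 is a Tuesday, so Sundays fall on 6, 13, 20, 27; the last is March 27.
1 September 2022 is a Thursday, so the first Sunday is September 4 and the second is September 11.
Daylight saving runs 27 March – 11 September; 12 September 2022 is outside that window, so Halos Administrative Region is on standard time at UTC−08:00.
22:00 local + 8h = 06:00 UTC (rolling into the next day, 13 September 2022).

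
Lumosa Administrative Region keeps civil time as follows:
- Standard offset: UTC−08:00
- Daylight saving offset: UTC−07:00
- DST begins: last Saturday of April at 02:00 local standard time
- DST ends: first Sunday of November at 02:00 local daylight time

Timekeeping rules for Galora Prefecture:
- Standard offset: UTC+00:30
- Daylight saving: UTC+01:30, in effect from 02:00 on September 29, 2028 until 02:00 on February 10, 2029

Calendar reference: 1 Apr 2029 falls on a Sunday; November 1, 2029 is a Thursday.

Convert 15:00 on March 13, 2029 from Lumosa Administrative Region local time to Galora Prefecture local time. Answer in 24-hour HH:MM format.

23:30

1 April 2029 is a Sunday, so Saturdays fall on 7, 14, 21, 28; the last is April 28.
1 November 2029 is a Thursday, so the first Sunday is November 4.
March 13, 2029 does not fall between 28 April and 4 November, so daylight saving is not in effect and Lumosa Administrative Region is at UTC−08:00.
15:00 Lumosa Administrative Region + 8h = 23:00 UTC.
At the standard offset (UTC+00:30), 23:00 UTC + 0h30m = 23:30 Galora Prefecture standard time.
The standard-time date in Galora Prefecture, March 13, 2029, is outside the daylight-saving period (29 September 2028 – 10 February 2029), so Galora Prefecture is on standard time, UTC+00:30.
23:00 UTC + 0h30m = 23:30 Galora Prefecture.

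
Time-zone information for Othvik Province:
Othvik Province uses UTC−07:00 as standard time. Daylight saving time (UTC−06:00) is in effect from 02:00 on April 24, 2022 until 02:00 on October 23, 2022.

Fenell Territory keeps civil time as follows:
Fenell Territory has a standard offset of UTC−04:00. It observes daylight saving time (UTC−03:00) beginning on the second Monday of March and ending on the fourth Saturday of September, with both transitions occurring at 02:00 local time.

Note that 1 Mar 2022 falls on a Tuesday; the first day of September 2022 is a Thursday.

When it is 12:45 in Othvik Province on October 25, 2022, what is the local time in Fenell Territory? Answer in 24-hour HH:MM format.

15:45

Daylight saving runs 24 April – 23 October; October 25, 2022 is outside that window, so Othvik Province is on standard time at UTC−07:00.
12:45 Othvik Province + 7h = 19:45 UTC.
1 March 2022 is a Tuesday, so the first Monday is March 7 and the second is March 14.
1 September 2022 is a Thursday, so the first Saturday is September 3 and the fourth is September 24.
At the standard offset (UTC−04:00), 19:45 UTC − 4h = 15:45 Fenell Territory standard time.
Daylight saving runs 14 March – 24 September; the standard-time date in Fenell Territory, October 25, 2022, is outside that window, so Fenell Territory is on standard time at UTC−04:00.
19:45 UTC − 4h = 15:45 Fenell Territory.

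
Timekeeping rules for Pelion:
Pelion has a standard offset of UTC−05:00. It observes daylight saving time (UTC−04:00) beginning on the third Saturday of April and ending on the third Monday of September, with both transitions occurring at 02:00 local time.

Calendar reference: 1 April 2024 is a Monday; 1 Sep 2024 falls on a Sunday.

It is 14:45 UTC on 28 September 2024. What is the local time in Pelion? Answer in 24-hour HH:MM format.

1 April 2024 is a Monday, so the first Saturday is April 6 and the third is April 20.
1 September 2024 is a Sunday, so the first Monday is September 2 and the third is September 16.
At the standard offset (UTC−05:00), 14:45 UTC − 5h = 09:45 Pelion standard time.
The standard-time date in Pelion, 28 September 2024, is outside the daylight-saving period (20 April – 16 September), so Pelion is on standard time, UTC−05:00.
14:45 UTC − 5h = 09:45 local.

09:45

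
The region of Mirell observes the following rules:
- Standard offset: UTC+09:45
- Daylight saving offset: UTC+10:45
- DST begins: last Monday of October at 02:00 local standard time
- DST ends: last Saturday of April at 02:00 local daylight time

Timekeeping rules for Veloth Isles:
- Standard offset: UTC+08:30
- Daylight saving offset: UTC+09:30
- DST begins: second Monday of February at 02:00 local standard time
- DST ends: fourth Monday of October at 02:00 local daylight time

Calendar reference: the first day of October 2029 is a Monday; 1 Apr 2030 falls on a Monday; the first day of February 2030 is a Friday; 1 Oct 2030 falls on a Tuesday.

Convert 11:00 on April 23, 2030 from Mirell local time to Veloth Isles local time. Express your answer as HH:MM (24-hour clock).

09:45

1 October 2029 is a Monday, so Mondays fall on 1, 8, 15, 22, 29; the last is October 29.
1 April 2030 is a Monday, so Saturdays fall on 6, 13, 20, 27; the last is April 27.
April 23, 2030 falls between 29 October 2029 and 27 April 2030, so daylight saving is in effect and Mirell is at UTC+10:45.
11:00 Mirell − 10h45m = 00:15 UTC.
1 February 2030 is a Friday, so the first Monday is February 4 and the second is February 11.
1 October 2030 is a Tuesday, so the first Monday is October 7 and the fourth is October 28.
At the standard offset (UTC+08:30), 00:15 UTC + 8h30m = 08:45 Veloth Isles standard time.
The standard-time date in Veloth Isles, April 23, 2030, lies within the daylight-saving period (11 February – 28 October), so Veloth Isles is on daylight time, UTC+09:30.
00:15 UTC + 9h30m = 09:45 Veloth Isles.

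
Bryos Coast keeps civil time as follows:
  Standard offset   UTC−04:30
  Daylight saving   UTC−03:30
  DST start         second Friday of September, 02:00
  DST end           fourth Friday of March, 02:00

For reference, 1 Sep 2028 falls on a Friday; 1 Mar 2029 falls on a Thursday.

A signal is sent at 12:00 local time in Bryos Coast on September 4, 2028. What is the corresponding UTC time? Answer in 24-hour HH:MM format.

1 September 2028 is a Friday, so the first Friday is September 1 and the second is September 8.
1 March 2029 is a Thursday, so the first Friday is March 2 and the fourth is March 23.
September 4, 2028 does not fall between 8 September 2028 and 23 March 2029, so daylight saving is not in effect and Bryos Coast is at UTC−04:30.
12:00 local + 4h30m = 16:30 UTC.

16:30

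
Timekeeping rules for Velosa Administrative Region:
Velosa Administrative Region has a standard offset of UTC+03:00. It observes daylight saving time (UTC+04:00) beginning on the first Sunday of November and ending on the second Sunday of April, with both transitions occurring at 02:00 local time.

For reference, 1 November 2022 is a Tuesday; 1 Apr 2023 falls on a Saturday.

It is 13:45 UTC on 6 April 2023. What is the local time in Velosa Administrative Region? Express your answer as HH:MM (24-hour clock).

1 November 2022 is a Tuesday, so the first Sunday is November 6.
1 April 2023 is a Saturday, so the first Sunday is April 2 and the second is April 9.
At the standard offset (UTC+03:00), 13:45 UTC + 3h = 16:45 Velosa Administrative Region standard time.
The standard-time date in Velosa Administrative Region, 6 April 2023, lies within the daylight-saving period (6 November 2022 – 9 April 2023), so Velosa Administrative Region is on daylight time, UTC+04:00.
13:45 UTC + 4h = 17:45 local.

17:45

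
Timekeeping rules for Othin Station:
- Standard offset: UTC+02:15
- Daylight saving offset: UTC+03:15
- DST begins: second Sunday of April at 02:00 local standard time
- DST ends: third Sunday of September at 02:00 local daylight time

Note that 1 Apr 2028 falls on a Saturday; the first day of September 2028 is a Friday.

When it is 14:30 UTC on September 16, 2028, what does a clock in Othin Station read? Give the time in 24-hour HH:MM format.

1 April 2028 is a Saturday, so the first Sunday is April 2 and the second is April 9.
1 September 2028 is a Friday, so the first Sunday is September 3 and the third is September 17.
At the standard offset (UTC+02:15), 14:30 UTC + 2h15m = 16:45 Othin Station standard time.
The standard-time date in Othin Station, September 16, 2028, lies within the daylight-saving period (9 April – 17 September), so Othin Station is on daylight time, UTC+03:15.
14:30 UTC + 3h15m = 17:45 local.

17:45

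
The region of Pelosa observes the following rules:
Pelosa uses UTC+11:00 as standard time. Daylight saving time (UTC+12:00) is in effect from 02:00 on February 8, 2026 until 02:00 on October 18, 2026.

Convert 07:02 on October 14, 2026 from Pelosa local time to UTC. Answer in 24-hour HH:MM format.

October 14, 2026 lies within the daylight-saving period (8 February – 18 October), so Pelosa is on daylight time, UTC+12:00.
07:02 local − 12h = 19:02 UTC (rolling into the previous day, 13 October 2026).

19:02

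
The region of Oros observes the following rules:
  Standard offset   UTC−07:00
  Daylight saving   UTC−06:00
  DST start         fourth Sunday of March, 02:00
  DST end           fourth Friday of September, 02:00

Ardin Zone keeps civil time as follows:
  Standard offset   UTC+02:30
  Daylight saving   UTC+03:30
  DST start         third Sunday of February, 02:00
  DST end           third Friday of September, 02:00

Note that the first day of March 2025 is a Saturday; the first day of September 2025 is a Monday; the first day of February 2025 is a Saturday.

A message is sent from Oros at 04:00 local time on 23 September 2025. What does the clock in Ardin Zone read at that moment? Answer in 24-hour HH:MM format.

1 March 2025 is a Saturday, so the first Sunday is March 2 and the fourth is March 23.
1 September 2025 is a Monday, so the first Friday is September 5 and the fourth is September 26.
Daylight saving runs 23 March – 26 September; 23 September 2025 is inside that window, so Oros is at UTC−06:00.
04:00 Oros + 6h = 10:00 UTC.
1 February 2025 is a Saturday, so the first Sunday is February 2 and the third is February 16.
1 September 2025 is a Monday, so the first Friday is September 5 and the third is September 19.
At the standard offset (UTC+02:30), 10:00 UTC + 2h30m = 12:30 Ardin Zone standard time.
The standard-time date in Ardin Zone, 23 September 2025, does not fall between 16 February and 19 September, so daylight saving is not in effect and Ardin Zone is at UTC+02:30.
10:00 UTC + 2h30m = 12:30 Ardin Zone.

12:30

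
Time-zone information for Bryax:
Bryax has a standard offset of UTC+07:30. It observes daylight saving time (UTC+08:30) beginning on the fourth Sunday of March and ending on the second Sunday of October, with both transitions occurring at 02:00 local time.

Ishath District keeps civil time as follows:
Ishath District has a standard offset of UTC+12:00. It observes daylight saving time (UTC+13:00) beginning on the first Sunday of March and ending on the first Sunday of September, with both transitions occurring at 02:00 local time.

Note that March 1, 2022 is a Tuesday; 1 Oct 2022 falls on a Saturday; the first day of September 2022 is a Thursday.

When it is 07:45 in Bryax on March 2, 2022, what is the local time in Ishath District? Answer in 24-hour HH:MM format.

1 March 2022 is a Tuesday, so the first Sunday is March 6 and the fourth is March 27.
1 October 2022 is a Saturday, so the first Sunday is October 2 and the second is October 9.
Daylight saving runs 27 March – 9 October; March 2, 2022 is outside that window, so Bryax is on standard time at UTC+07:30.
07:45 Bryax − 7h30m = 00:15 UTC.
1 March 2022 is a Tuesday, so the first Sunday is March 6.
1 September 2022 is a Thursday, so the first Sunday is September 4.
At the standard offset (UTC+12:00), 00:15 UTC + 12h = 12:15 Ishath District standard time.
Daylight saving runs 6 March – 4 September; the standard-time date in Ishath District, March 2, 2022, is outside that window, so Ishath District is on standard time at UTC+12:00.
00:15 UTC + 12h = 12:15 Ishath District.

12:15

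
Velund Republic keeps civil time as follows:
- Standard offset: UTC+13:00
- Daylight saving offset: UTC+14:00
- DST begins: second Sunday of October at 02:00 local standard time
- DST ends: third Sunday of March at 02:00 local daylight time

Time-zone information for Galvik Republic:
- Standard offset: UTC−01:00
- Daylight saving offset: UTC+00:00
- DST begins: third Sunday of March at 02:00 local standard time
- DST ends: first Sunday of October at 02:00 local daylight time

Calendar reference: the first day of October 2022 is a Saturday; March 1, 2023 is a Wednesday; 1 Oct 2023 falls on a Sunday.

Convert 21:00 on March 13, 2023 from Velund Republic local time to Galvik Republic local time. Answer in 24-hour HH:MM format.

06:00

1 October 2022 is a Saturday, so the first Sunday is October 2 and the second is October 9.
1 March 2023 is a Wednesday, so the first Sunday is March 5 and the third is March 19.
March 13, 2023 lies within the daylight-saving period (9 October 2022 – 19 March 2023), so Velund Republic is on daylight time, UTC+14:00.
21:00 Velund Republic − 14h = 07:00 UTC.
1 March 2023 is a Wednesday, so the first Sunday is March 5 and the third is March 19.
1 October 2023 is a Sunday, so the first Sunday is October 1.
At the standard offset (UTC−01:00), 07:00 UTC − 1h = 06:00 Galvik Republic standard time.
The standard-time date in Galvik Republic, March 13, 2023, does not fall between 19 March and 1 October, so daylight saving is not in effect and Galvik Republic is at UTC−01:00.
07:00 UTC − 1h = 06:00 Galvik Republic.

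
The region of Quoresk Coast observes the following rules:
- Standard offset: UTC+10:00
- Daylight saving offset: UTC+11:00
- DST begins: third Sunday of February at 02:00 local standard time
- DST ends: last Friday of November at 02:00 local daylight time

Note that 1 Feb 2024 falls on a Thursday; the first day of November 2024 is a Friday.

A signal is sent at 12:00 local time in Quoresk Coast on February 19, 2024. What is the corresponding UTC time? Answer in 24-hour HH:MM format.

1 February 2024 is a Thursday, so the first Sunday is February 4 and the third is February 18.
1 November 2024 is a Friday, so Fridays fall on 1, 8, 15, 22, 29; the last is November 29.
Daylight saving runs 18 February – 29 November; February 19, 2024 is inside that window, so Quoresk Coast is at UTC+11:00.
12:00 local − 11h = 01:00 UTC.

01:00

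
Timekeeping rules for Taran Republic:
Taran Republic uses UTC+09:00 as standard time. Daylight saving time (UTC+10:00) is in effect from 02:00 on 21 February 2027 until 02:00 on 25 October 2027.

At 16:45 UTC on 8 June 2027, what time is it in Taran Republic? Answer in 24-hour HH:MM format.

02:45

At the standard offset (UTC+09:00), 16:45 UTC + 9h = 01:45 Taran Republic standard time (rolling into the next day, 9 June 2027).
The standard-time date in Taran Republic, 9 June 2027, lies within the daylight-saving period (21 February – 25 October), so Taran Republic is on daylight time, UTC+10:00.
16:45 UTC + 10h = 02:45 local (rolling into the next day, 9 June 2027).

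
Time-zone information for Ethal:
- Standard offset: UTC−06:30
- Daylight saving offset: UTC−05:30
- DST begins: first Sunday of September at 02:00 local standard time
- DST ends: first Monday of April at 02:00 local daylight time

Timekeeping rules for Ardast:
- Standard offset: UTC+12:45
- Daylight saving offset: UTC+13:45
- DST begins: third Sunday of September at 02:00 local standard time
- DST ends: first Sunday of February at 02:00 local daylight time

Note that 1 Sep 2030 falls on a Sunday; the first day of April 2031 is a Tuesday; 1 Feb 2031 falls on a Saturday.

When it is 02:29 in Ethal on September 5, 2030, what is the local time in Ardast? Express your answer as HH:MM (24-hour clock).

1 September 2030 is a Sunday, so the first Sunday is September 1.
1 April 2031 is a Tuesday, so the first Monday is April 7.
September 5, 2030 lies within the daylight-saving period (1 September 2030 – 7 April 2031), so Ethal is on daylight time, UTC−05:30.
02:29 Ethal + 5h30m = 07:59 UTC.
1 September 2030 is a Sunday, so the first Sunday is September 1 and the third is September 15.
1 February 2031 is a Saturday, so the first Sunday is February 2.
At the standard offset (UTC+12:45), 07:59 UTC + 12h45m = 20:44 Ardast standard time.
The standard-time date in Ardast, September 5, 2030, is outside the daylight-saving period (15 September 2030 – 2 February 2031), so Ardast is on standard time, UTC+12:45.
07:59 UTC + 12h45m = 20:44 Ardast.

20:44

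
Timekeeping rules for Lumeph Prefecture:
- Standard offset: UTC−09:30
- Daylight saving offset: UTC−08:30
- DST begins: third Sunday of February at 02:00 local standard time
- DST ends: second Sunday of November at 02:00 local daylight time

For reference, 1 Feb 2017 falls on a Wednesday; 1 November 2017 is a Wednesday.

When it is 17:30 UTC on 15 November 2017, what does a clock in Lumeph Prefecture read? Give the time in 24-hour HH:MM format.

08:00

1 February 2017 is a Wednesday, so the first Sunday is February 5 and the third is February 19.
1 November 2017 is a Wednesday, so the first Sunday is November 5 and the second is November 12.
At the standard offset (UTC−09:30), 17:30 UTC − 9h30m = 08:00 Lumeph Prefecture standard time.
The standard-time date in Lumeph Prefecture, 15 November 2017, is outside the daylight-saving period (19 February – 12 November), so Lumeph Prefecture is on standard time, UTC−09:30.
17:30 UTC − 9h30m = 08:00 local.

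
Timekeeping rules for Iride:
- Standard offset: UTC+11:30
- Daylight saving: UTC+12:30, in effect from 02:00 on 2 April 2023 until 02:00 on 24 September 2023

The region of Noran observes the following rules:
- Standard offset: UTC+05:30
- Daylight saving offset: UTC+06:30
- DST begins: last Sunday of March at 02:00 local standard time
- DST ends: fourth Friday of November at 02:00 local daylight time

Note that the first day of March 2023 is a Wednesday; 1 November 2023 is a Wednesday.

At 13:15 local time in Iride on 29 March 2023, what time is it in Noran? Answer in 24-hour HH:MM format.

29 March 2023 does not fall between 2 April and 24 September, so daylight saving is not in effect and Iride is at UTC+11:30.
13:15 Iride − 11h30m = 01:45 UTC.
1 March 2023 is a Wednesday, so Sundays fall on 5, 12, 19, 26; the last is March 26.
1 November 2023 is a Wednesday, so the first Friday is November 3 and the fourth is November 24.
At the standard offset (UTC+05:30), 01:45 UTC + 5h30m = 07:15 Noran standard time.
The standard-time date in Noran, 29 March 2023, lies within the daylight-saving period (26 March – 24 November), so Noran is on daylight time, UTC+06:30.
01:45 UTC + 6h30m = 08:15 Noran.

08:15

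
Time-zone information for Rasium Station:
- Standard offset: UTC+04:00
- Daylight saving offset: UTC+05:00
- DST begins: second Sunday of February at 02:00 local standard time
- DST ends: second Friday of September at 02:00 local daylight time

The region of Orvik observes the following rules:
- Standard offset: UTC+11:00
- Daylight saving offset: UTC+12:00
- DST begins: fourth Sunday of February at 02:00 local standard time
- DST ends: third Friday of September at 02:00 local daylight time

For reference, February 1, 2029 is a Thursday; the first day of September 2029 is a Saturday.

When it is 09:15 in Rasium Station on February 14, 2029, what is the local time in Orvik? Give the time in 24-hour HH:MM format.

1 February 2029 is a Thursday, so the first Sunday is February 4 and the second is February 11.
1 September 2029 is a Saturday, so the first Friday is September 7 and the second is September 14.
February 14, 2029 falls between 11 February and 14 September, so daylight saving is in effect and Rasium Station is at UTC+05:00.
09:15 Rasium Station − 5h = 04:15 UTC.
1 February 2029 is a Thursday, so the first Sunday is February 4 and the fourth is February 25.
1 September 2029 is a Saturday, so the first Friday is September 7 and the third is September 21.
At the standard offset (UTC+11:00), 04:15 UTC + 11h = 15:15 Orvik standard time.
Daylight saving runs 25 February – 21 September; the standard-time date in Orvik, February 14, 2029, is outside that window, so Orvik is on standard time at UTC+11:00.
04:15 UTC + 11h = 15:15 Orvik.

15:15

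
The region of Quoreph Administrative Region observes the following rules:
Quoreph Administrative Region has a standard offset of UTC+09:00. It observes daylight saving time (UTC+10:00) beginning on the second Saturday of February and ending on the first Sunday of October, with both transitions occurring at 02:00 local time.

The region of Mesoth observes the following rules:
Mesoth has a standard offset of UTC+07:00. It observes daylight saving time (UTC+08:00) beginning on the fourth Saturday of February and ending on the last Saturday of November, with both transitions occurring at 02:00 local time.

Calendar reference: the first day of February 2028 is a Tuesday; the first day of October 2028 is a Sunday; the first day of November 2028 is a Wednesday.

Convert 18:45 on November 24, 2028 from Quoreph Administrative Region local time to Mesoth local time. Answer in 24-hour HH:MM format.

17:45

1 February 2028 is a Tuesday, so the first Saturday is February 5 and the second is February 12.
1 October 2028 is a Sunday, so the first Sunday is October 1.
November 24, 2028 does not fall between 12 February and 1 October, so daylight saving is not in effect and Quoreph Administrative Region is at UTC+09:00.
18:45 Quoreph Administrative Region − 9h = 09:45 UTC.
1 February 2028 is a Tuesday, so the first Saturday is February 5 and the fourth is February 26.
1 November 2028 is a Wednesday, so Saturdays fall on 4, 11, 18, 25; the last is November 25.
At the standard offset (UTC+07:00), 09:45 UTC + 7h = 16:45 Mesoth standard time.
The standard-time date in Mesoth, November 24, 2028, falls between 26 February and 25 November, so daylight saving is in effect and Mesoth is at UTC+08:00.
09:45 UTC + 8h = 17:45 Mesoth.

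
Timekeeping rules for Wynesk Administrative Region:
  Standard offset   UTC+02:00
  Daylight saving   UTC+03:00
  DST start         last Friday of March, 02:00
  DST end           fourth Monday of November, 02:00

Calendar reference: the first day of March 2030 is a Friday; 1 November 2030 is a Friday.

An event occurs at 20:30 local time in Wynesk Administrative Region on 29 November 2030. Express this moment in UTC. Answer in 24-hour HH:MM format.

18:30

1 March 2030 is a Friday, so Fridays fall on 1, 8, 15, 22, 29; the last is March 29.
1 November 2030 is a Friday, so the first Monday is November 4 and the fourth is November 25.
29 November 2030 does not fall between 29 March and 25 November, so daylight saving is not in effect and Wynesk Administrative Region is at UTC+02:00.
20:30 local − 2h = 18:30 UTC.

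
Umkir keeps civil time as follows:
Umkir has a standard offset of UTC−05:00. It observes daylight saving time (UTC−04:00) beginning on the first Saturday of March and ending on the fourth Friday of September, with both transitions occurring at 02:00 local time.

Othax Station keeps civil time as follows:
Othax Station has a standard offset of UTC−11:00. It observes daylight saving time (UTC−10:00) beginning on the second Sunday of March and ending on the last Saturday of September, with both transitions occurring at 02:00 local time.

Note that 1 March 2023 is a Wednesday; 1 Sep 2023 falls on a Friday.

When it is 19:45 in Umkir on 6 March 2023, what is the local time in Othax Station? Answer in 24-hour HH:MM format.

12:45

1 March 2023 is a Wednesday, so the first Saturday is March 4.
1 September 2023 is a Friday, so the first Friday is September 1 and the fourth is September 22.
6 March 2023 falls between 4 March and 22 September, so daylight saving is in effect and Umkir is at UTC−04:00.
19:45 Umkir + 4h = 23:45 UTC.
1 March 2023 is a Wednesday, so the first Sunday is March 5 and the second is March 12.
1 September 2023 is a Friday, so Saturdays fall on 2, 9, 16, 23, 30; the last is September 30.
At the standard offset (UTC−11:00), 23:45 UTC − 11h = 12:45 Othax Station standard time.
Daylight saving runs 12 March – 30 September; the standard-time date in Othax Station, 6 March 2023, is outside that window, so Othax Station is on standard time at UTC−11:00.
23:45 UTC − 11h = 12:45 Othax Station.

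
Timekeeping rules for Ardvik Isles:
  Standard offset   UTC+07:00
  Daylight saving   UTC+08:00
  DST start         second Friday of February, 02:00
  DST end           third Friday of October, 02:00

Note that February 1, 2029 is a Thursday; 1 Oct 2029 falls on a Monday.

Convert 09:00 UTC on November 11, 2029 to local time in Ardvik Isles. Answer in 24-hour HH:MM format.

1 February 2029 is a Thursday, so the first Friday is February 2 and the second is February 9.
1 October 2029 is a Monday, so the first Friday is October 5 and the third is October 19.
At the standard offset (UTC+07:00), 09:00 UTC + 7h = 16:00 Ardvik Isles standard time.
Daylight saving runs 9 February – 19 October; the standard-time date in Ardvik Isles, November 11, 2029, is outside that window, so Ardvik Isles is on standard time at UTC+07:00.
09:00 UTC + 7h = 16:00 local.

16:00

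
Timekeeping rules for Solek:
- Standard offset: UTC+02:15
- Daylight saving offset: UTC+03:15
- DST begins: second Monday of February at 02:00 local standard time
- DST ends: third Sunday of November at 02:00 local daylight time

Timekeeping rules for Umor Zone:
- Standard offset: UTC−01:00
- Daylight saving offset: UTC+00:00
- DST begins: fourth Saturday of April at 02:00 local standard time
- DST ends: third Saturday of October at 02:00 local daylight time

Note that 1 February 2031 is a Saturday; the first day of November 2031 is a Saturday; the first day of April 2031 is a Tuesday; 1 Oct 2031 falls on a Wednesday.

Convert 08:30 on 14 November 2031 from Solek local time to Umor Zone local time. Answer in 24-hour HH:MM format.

1 February 2031 is a Saturday, so the first Monday is February 3 and the second is February 10.
1 November 2031 is a Saturday, so the first Sunday is November 2 and the third is November 16.
14 November 2031 falls between 10 February and 16 November, so daylight saving is in effect and Solek is at UTC+03:15.
08:30 Solek − 3h15m = 05:15 UTC.
1 April 2031 is a Tuesday, so the first Saturday is April 5 and the fourth is April 26.
1 October 2031 is a Wednesday, so the first Saturday is October 4 and the third is October 18.
At the standard offset (UTC−01:00), 05:15 UTC − 1h = 04:15 Umor Zone standard time.
The standard-time date in Umor Zone, 14 November 2031, is outside the daylight-saving period (26 April – 18 October), so Umor Zone is on standard time, UTC−01:00.
05:15 UTC − 1h = 04:15 Umor Zone.

04:15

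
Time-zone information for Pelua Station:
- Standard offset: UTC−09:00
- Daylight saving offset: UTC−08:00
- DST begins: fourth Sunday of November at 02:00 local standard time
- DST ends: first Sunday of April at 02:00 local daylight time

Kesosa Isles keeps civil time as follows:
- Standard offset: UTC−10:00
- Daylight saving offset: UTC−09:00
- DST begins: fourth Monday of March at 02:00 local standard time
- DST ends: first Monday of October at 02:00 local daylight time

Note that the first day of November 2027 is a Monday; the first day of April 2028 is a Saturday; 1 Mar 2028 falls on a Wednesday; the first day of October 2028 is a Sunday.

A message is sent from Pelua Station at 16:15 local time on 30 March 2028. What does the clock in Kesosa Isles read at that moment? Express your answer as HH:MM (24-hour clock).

15:15

1 November 2027 is a Monday, so the first Sunday is November 7 and the fourth is November 28.
1 April 2028 is a Saturday, so the first Sunday is April 2.
Daylight saving runs 28 November 2027 – 2 April 2028; 30 March 2028 is inside that window, so Pelua Station is at UTC−08:00.
16:15 Pelua Station + 8h = 00:15 UTC (rolling into the next day, 31 March 2028).
1 March 2028 is a Wednesday, so the first Monday is March 6 and the fourth is March 27.
1 October 2028 is a Sunday, so the first Monday is October 2.
At the standard offset (UTC−10:00), 00:15 UTC − 10h = 14:15 Kesosa Isles standard time (rolling into the previous day, 30 March 2028).
The standard-time date in Kesosa Isles, 30 March 2028, lies within the daylight-saving period (27 March – 2 October), so Kesosa Isles is on daylight time, UTC−09:00.
00:15 UTC − 9h = 15:15 Kesosa Isles (rolling into the previous day, 30 March 2028).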